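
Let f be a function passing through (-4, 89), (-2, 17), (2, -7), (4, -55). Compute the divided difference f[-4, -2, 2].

5

f[-4,-2] = (17 - 89) / (-2 - (-4)) = -36
f[-2,2] = (-7 - 17) / (2 - (-2)) = -6
f[-4,-2,2] = (-6 - (-36)) / (2 - (-4)) = 5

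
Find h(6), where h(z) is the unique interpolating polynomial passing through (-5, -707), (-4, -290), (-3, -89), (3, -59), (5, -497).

Using Newton's divided-difference form:
h[-5,-4] = (-290 - (-707)) / (-4 - (-5)) = 417
h[-4,-3] = (-89 - (-290)) / (-3 - (-4)) = 201
h[-3,3] = (-59 - (-89)) / (3 - (-3)) = 5
h[3,5] = (-497 - (-59)) / (5 - 3) = -219
h[-5,-4,-3] = (201 - 417) / (-3 - (-5)) = -108
h[-4,-3,3] = (5 - 201) / (3 - (-4)) = -28
h[-3,3,5] = (-219 - 5) / (5 - (-3)) = -28
h[-5,-4,-3,3] = (-28 - (-108)) / (3 - (-5)) = 10
h[-4,-3,3,5] = (-28 - (-28)) / (5 - (-4)) = 0
h[-5,-4,-3,3,5] = (0 - 10) / (5 - (-5)) = -1
h(6) = -707 + 417·(11) + (-108)·(11)·(10) + 10·(11)·(10)·(9) + (-1)·(11)·(10)·(9)·(3) = -1070

-1070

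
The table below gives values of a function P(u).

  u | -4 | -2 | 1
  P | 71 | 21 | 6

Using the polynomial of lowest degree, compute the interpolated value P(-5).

108

Evaluate each Lagrange basis at u = -5:
L_0(-5) = (-3)·(-6)/[(-2)·(-5)] = 9/5
L_1(-5) = (-1)·(-6)/[(2)·(-3)] = -1
L_2(-5) = (-1)·(-3)/[(5)·(3)] = 1/5
Sum: 71·(9/5) + 21·(-1) + 6·(1/5) = 108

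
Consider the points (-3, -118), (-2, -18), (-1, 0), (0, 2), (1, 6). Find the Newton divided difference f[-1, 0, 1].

f[-1,0] = (2 - 0) / (0 - (-1)) = 2
f[0,1] = (6 - 2) / (1 - 0) = 4
f[-1,0,1] = (4 - 2) / (1 - (-1)) = 1

1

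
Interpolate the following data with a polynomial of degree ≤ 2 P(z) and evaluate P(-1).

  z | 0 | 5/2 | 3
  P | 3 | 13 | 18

L_0(-1) = (-7/2)·(-4)/[(-5/2)·(-3)] = 28/15
L_1(-1) = (-1)·(-4)/[(5/2)·(-1/2)] = -16/5
L_2(-1) = (-1)·(-7/2)/[(3)·(1/2)] = 7/3
Sum: 3·(28/15) + 13·(-16/5) + 18·(7/3) = 6

6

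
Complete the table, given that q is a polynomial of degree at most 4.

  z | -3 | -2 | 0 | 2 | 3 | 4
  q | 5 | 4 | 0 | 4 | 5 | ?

-16/15

The 5 known values determine q uniquely (degree ≤ 4).
L_0(4) = (6)·(4)·(2)·(1)/[(-1)·(-3)·(-5)·(-6)] = 8/15
L_1(4) = (7)·(4)·(2)·(1)/[(1)·(-2)·(-4)·(-5)] = -7/5
L_2(4) = (7)·(6)·(2)·(1)/[(3)·(2)·(-2)·(-3)] = 7/3
L_3(4) = (7)·(6)·(4)·(1)/[(5)·(4)·(2)·(-1)] = -21/5
L_4(4) = (7)·(6)·(4)·(2)/[(6)·(5)·(3)·(1)] = 56/15
Sum: 5·(8/15) + 4·(-7/5) + 0 + 4·(-21/5) + 5·(56/15) = -16/15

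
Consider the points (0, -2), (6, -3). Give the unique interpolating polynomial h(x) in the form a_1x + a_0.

Build the Lagrange basis polynomials:
L_0(x) = (x - 6) / [-6] = -(1/6)x + 1
L_1(x) = x / [6] = (1/6)x
h(x) = (-2)·L_0 + (-3)·L_1
  (-2)·L_0(x) = (1/3)x - 2
  (-3)·L_1(x) = -(1/2)x
Adding term by term: -(1/6)x - 2

h(x) = -(1/6)x - 2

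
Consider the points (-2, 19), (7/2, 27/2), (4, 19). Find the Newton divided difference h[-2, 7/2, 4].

h[-2,7/2] = (27/2 - 19) / (7/2 - (-2)) = -1
h[7/2,4] = (19 - 27/2) / (4 - 7/2) = 11
h[-2,7/2,4] = (11 - (-1)) / (4 - (-2)) = 2

2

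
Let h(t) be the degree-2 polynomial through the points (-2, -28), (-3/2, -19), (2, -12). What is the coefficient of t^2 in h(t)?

The leading coefficient equals the top divided difference h[-2,-3/2,2].
h[-2,-3/2] = (-19 - (-28)) / (-3/2 - (-2)) = 18
h[-3/2,2] = (-12 - (-19)) / (2 - (-3/2)) = 2
h[-2,-3/2,2] = (2 - 18) / (2 - (-2)) = -4

-4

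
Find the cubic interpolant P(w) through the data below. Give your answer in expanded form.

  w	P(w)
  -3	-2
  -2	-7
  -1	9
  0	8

L_0(w) = (w + 2)(w + 1)w / [-6] = -(1/6)w^3 - (1/2)w^2 - (1/3)w
L_1(w) = (w + 3)(w + 1)w / [2] = (1/2)w^3 + 2w^2 + (3/2)w
L_2(w) = (w + 3)(w + 2)w / [-2] = -(1/2)w^3 - (5/2)w^2 - 3w
L_3(w) = (w + 3)(w + 2)(w + 1) / [6] = (1/6)w^3 + w^2 + (11/6)w + 1
P(w) = (-2)·L_0 + (-7)·L_1 + 9·L_2 + 8·L_3
  (-2)·L_0(w) = (1/3)w^3 + w^2 + (2/3)w
  (-7)·L_1(w) = -(7/2)w^3 - 14w^2 - (21/2)w
  9·L_2(w) = -(9/2)w^3 - (45/2)w^2 - 27w
  8·L_3(w) = (4/3)w^3 + 8w^2 + (44/3)w + 8
Adding term by term: -(19/3)w^3 - (55/2)w^2 - (133/6)w + 8

P(w) = -(19/3)w^3 - (55/2)w^2 - (133/6)w + 8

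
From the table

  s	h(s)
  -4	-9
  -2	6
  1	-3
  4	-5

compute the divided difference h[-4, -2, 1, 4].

h[-4,-2] = (6 - (-9)) / (-2 - (-4)) = 15/2
h[-2,1] = (-3 - 6) / (1 - (-2)) = -3
h[1,4] = (-5 - (-3)) / (4 - 1) = -2/3
h[-4,-2,1] = (-3 - 15/2) / (1 - (-4)) = -21/10
h[-2,1,4] = (-2/3 - (-3)) / (4 - (-2)) = 7/18
h[-4,-2,1,4] = (7/18 - (-21/10)) / (4 - (-4)) = 14/45

14/45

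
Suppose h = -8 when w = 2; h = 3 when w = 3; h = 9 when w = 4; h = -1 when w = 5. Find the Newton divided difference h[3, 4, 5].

h[3,4] = (9 - 3) / (4 - 3) = 6
h[4,5] = (-1 - 9) / (5 - 4) = -10
h[3,4,5] = (-10 - 6) / (5 - 3) = -8

-8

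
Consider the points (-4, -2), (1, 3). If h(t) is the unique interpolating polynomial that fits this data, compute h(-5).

L_0(-5) = (-6)/[(-5)] = 6/5
L_1(-5) = (-1)/[(5)] = -1/5
Sum: (-2)·(6/5) + 3·(-1/5) = -3

-3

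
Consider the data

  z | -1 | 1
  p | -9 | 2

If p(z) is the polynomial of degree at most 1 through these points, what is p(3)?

13

Evaluate each Lagrange basis at z = 3:
L_0(3) = (2)/[(-2)] = -1
L_1(3) = (4)/[(2)] = 2
Sum: (-9)·(-1) + 2·(2) = 13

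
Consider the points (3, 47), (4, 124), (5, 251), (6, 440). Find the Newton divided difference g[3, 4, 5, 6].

g[3,4] = (124 - 47) / (4 - 3) = 77
g[4,5] = (251 - 124) / (5 - 4) = 127
g[5,6] = (440 - 251) / (6 - 5) = 189
g[3,4,5] = (127 - 77) / (5 - 3) = 25
g[4,5,6] = (189 - 127) / (6 - 4) = 31
g[3,4,5,6] = (31 - 25) / (6 - 3) = 2

2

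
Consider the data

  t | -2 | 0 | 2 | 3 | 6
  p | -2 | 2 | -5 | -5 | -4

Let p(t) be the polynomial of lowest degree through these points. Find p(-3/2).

305/128

L_0(-3/2) = (-3/2)·(-7/2)·(-9/2)·(-15/2)/[(-2)·(-4)·(-5)·(-8)] = 567/1024
L_1(-3/2) = (1/2)·(-7/2)·(-9/2)·(-15/2)/[(2)·(-2)·(-3)·(-6)] = 105/128
L_2(-3/2) = (1/2)·(-3/2)·(-9/2)·(-15/2)/[(4)·(2)·(-1)·(-4)] = -405/512
L_3(-3/2) = (1/2)·(-3/2)·(-7/2)·(-15/2)/[(5)·(3)·(1)·(-3)] = 7/16
L_4(-3/2) = (1/2)·(-3/2)·(-7/2)·(-9/2)/[(8)·(6)·(4)·(3)] = -21/1024
Sum: (-2)·(567/1024) + 2·(105/128) + (-5)·(-405/512) + (-5)·(7/16) + (-4)·(-21/1024) = 305/128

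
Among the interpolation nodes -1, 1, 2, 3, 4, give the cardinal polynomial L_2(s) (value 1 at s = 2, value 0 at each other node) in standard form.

L_2(s) = (s + 1)(s - 1)(s - 3)(s - 4) / [(3)·(1)·(-1)·(-2)]
       = (s^4 - 7s^3 + 11s^2 + 7s - 12) / (6)

L_2(s) = (1/6)s^4 - (7/6)s^3 + (11/6)s^2 + (7/6)s - 2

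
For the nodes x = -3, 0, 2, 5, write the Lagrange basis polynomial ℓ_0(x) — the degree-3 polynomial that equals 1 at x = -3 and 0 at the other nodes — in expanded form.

ℓ_0(x) = -(1/120)x^3 + (7/120)x^2 - (1/12)x

ℓ_0(x) = x(x - 2)(x - 5) / [(-3)·(-5)·(-8)]
       = (x^3 - 7x^2 + 10x) / (-120)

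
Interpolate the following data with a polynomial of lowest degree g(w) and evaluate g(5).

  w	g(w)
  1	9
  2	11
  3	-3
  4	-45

-127

L_0(5) = (3)·(2)·(1)/[(-1)·(-2)·(-3)] = -1
L_1(5) = (4)·(2)·(1)/[(1)·(-1)·(-2)] = 4
L_2(5) = (4)·(3)·(1)/[(2)·(1)·(-1)] = -6
L_3(5) = (4)·(3)·(2)/[(3)·(2)·(1)] = 4
Sum: 9·(-1) + 11·(4) + (-3)·(-6) + (-45)·(4) = -127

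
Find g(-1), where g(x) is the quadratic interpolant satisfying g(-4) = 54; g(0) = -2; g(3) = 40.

0

Evaluate each Lagrange basis at x = -1:
L_0(-1) = (-1)·(-4)/[(-4)·(-7)] = 1/7
L_1(-1) = (3)·(-4)/[(4)·(-3)] = 1
L_2(-1) = (3)·(-1)/[(7)·(3)] = -1/7
Sum: 54·(1/7) + (-2)·(1) + 40·(-1/7) = 0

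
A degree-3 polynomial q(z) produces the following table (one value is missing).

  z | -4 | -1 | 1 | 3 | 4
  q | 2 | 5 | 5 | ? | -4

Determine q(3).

The 4 known values determine q uniquely (degree ≤ 3).
Evaluate each Lagrange basis at z = 3:
L_0(3) = (4)·(2)·(-1)/[(-3)·(-5)·(-8)] = 1/15
L_1(3) = (7)·(2)·(-1)/[(3)·(-2)·(-5)] = -7/15
L_2(3) = (7)·(4)·(-1)/[(5)·(2)·(-3)] = 14/15
L_3(3) = (7)·(4)·(2)/[(8)·(5)·(3)] = 7/15
Sum: 2·(1/15) + 5·(-7/15) + 5·(14/15) + (-4)·(7/15) = 3/5

3/5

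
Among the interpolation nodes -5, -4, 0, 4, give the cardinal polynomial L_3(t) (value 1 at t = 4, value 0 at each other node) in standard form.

L_3(t) = (t + 5)(t + 4)t / [(9)·(8)·(4)]
       = (t^3 + 9t^2 + 20t) / (288)

L_3(t) = (1/288)t^3 + (1/32)t^2 + (5/72)t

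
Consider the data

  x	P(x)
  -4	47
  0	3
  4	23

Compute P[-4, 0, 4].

P[-4,0] = (3 - 47) / (0 - (-4)) = -11
P[0,4] = (23 - 3) / (4 - 0) = 5
P[-4,0,4] = (5 - (-11)) / (4 - (-4)) = 2

2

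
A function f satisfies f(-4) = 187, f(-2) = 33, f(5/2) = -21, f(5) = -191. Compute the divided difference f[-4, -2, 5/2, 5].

-2

f[-4,-2] = (33 - 187) / (-2 - (-4)) = -77
f[-2,5/2] = (-21 - 33) / (5/2 - (-2)) = -12
f[5/2,5] = (-191 - (-21)) / (5 - 5/2) = -68
f[-4,-2,5/2] = (-12 - (-77)) / (5/2 - (-4)) = 10
f[-2,5/2,5] = (-68 - (-12)) / (5 - (-2)) = -8
f[-4,-2,5/2,5] = (-8 - 10) / (5 - (-4)) = -2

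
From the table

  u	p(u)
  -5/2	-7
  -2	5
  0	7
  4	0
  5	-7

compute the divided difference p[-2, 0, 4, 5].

p[-2,0] = (7 - 5) / (0 - (-2)) = 1
p[0,4] = (0 - 7) / (4 - 0) = -7/4
p[4,5] = (-7 - 0) / (5 - 4) = -7
p[-2,0,4] = (-7/4 - 1) / (4 - (-2)) = -11/24
p[0,4,5] = (-7 - (-7/4)) / (5 - 0) = -21/20
p[-2,0,4,5] = (-21/20 - (-11/24)) / (5 - (-2)) = -71/840

-71/840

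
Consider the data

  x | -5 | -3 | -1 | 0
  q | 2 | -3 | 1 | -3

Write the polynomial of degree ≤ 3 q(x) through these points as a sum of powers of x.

L_0(x) = (x + 3)(x + 1)x / [-40] = -(1/40)x^3 - (1/10)x^2 - (3/40)x
L_1(x) = (x + 5)(x + 1)x / [12] = (1/12)x^3 + (1/2)x^2 + (5/12)x
L_2(x) = (x + 5)(x + 3)x / [-8] = -(1/8)x^3 - x^2 - (15/8)x
L_3(x) = (x + 5)(x + 3)(x + 1) / [15] = (1/15)x^3 + (3/5)x^2 + (23/15)x + 1
q(x) = 2·L_0 + (-3)·L_1 + 1·L_2 + (-3)·L_3
  2·L_0(x) = -(1/20)x^3 - (1/5)x^2 - (3/20)x
  (-3)·L_1(x) = -(1/4)x^3 - (3/2)x^2 - (5/4)x
  1·L_2(x) = -(1/8)x^3 - x^2 - (15/8)x
  (-3)·L_3(x) = -(1/5)x^3 - (9/5)x^2 - (23/5)x - 3
Adding term by term: -(5/8)x^3 - (9/2)x^2 - (63/8)x - 3

q(x) = -(5/8)x^3 - (9/2)x^2 - (63/8)x - 3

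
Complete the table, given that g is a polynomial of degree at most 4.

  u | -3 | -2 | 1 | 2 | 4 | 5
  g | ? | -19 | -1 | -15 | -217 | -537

The 5 known values determine g uniquely (degree ≤ 4).
L_0(-3) = (-4)·(-5)·(-7)·(-8)/[(-3)·(-4)·(-6)·(-7)] = 20/9
L_1(-3) = (-1)·(-5)·(-7)·(-8)/[(3)·(-1)·(-3)·(-4)] = -70/9
L_2(-3) = (-1)·(-4)·(-7)·(-8)/[(4)·(1)·(-2)·(-3)] = 28/3
L_3(-3) = (-1)·(-4)·(-5)·(-8)/[(6)·(3)·(2)·(-1)] = -40/9
L_4(-3) = (-1)·(-4)·(-5)·(-7)/[(7)·(4)·(3)·(1)] = 5/3
Sum: (-19)·(20/9) + (-1)·(-70/9) + (-15)·(28/3) + (-217)·(-40/9) + (-537)·(5/3) = -105

-105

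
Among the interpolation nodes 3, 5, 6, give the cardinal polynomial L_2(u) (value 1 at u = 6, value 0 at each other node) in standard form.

L_2(u) = (u - 3)(u - 5) / [(3)·(1)]
       = (u^2 - 8u + 15) / (3)

L_2(u) = (1/3)u^2 - (8/3)u + 5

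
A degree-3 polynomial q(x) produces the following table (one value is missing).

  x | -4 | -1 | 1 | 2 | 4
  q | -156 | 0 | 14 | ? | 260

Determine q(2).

48

The 4 known values determine q uniquely (degree ≤ 3).
L_0(2) = (3)·(1)·(-2)/[(-3)·(-5)·(-8)] = 1/20
L_1(2) = (6)·(1)·(-2)/[(3)·(-2)·(-5)] = -2/5
L_2(2) = (6)·(3)·(-2)/[(5)·(2)·(-3)] = 6/5
L_3(2) = (6)·(3)·(1)/[(8)·(5)·(3)] = 3/20
Sum: (-156)·(1/20) + 0 + 14·(6/5) + 260·(3/20) = 48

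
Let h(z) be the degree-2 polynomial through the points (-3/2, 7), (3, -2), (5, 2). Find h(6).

Evaluate each Lagrange basis at z = 6:
L_0(6) = (3)·(1)/[(-9/2)·(-13/2)] = 4/39
L_1(6) = (15/2)·(1)/[(9/2)·(-2)] = -5/6
L_2(6) = (15/2)·(3)/[(13/2)·(2)] = 45/26
Sum: 7·(4/39) + (-2)·(-5/6) + 2·(45/26) = 76/13

76/13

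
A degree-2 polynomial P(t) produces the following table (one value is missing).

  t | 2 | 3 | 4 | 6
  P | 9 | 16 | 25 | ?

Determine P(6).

49

The 3 known values determine P uniquely (degree ≤ 2).
Evaluate each Lagrange basis at t = 6:
L_0(6) = (3)·(2)/[(-1)·(-2)] = 3
L_1(6) = (4)·(2)/[(1)·(-1)] = -8
L_2(6) = (4)·(3)/[(2)·(1)] = 6
Sum: 9·(3) + 16·(-8) + 25·(6) = 49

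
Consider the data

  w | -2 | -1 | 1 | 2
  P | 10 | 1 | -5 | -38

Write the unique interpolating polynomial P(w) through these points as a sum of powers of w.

Newton's divided differences:
P[-2,-1] = (1 - 10) / (-1 - (-2)) = -9
P[-1,1] = (-5 - 1) / (1 - (-1)) = -3
P[1,2] = (-38 - (-5)) / (2 - 1) = -33
P[-2,-1,1] = (-3 - (-9)) / (1 - (-2)) = 2
P[-1,1,2] = (-33 - (-3)) / (2 - (-1)) = -10
P[-2,-1,1,2] = (-10 - 2) / (2 - (-2)) = -3
P(w) = 10 + (-9)·(w + 2) + 2·(w + 2)(w + 1) + (-3)·(w + 2)(w + 1)(w - 1)
Expanding: P(w) = -3w^3 - 4w^2 + 2

P(w) = -3w^3 - 4w^2 + 2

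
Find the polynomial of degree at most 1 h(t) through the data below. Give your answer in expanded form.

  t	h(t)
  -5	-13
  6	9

h(t) = 2t - 3

Build the Lagrange basis polynomials:
L_0(t) = (t - 6) / [-11] = -(1/11)t + 6/11
L_1(t) = (t + 5) / [11] = (1/11)t + 5/11
h(t) = (-13)·L_0 + 9·L_1
  (-13)·L_0(t) = (13/11)t - 78/11
  9·L_1(t) = (9/11)t + 45/11
Adding term by term: 2t - 3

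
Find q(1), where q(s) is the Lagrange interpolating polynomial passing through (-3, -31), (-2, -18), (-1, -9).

-3

Evaluate each Lagrange basis at s = 1:
L_0(1) = (3)·(2)/[(-1)·(-2)] = 3
L_1(1) = (4)·(2)/[(1)·(-1)] = -8
L_2(1) = (4)·(3)/[(2)·(1)] = 6
Sum: (-31)·(3) + (-18)·(-8) + (-9)·(6) = -3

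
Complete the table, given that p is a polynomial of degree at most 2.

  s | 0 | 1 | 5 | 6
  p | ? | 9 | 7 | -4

-1

The 3 known values determine p uniquely (degree ≤ 2).
Evaluate each Lagrange basis at s = 0:
L_0(0) = (-5)·(-6)/[(-4)·(-5)] = 3/2
L_1(0) = (-1)·(-6)/[(4)·(-1)] = -3/2
L_2(0) = (-1)·(-5)/[(5)·(1)] = 1
Sum: 9·(3/2) + 7·(-3/2) + (-4)·(1) = -1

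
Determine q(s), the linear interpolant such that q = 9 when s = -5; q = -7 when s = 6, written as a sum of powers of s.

L_0(s) = (s - 6) / [-11] = -(1/11)s + 6/11
L_1(s) = (s + 5) / [11] = (1/11)s + 5/11
q(s) = 9·L_0 + (-7)·L_1
  9·L_0(s) = -(9/11)s + 54/11
  (-7)·L_1(s) = -(7/11)s - 35/11
Adding term by term: -(16/11)s + 19/11

q(s) = -(16/11)s + 19/11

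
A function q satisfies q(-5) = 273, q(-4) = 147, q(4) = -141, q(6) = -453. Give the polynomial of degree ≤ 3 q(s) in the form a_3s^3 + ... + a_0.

q(s) = -2s^3 - 4s + 3

Build the Lagrange basis polynomials:
L_0(s) = (s + 4)(s - 4)(s - 6) / [-99] = -(1/99)s^3 + (2/33)s^2 + (16/99)s - 32/33
L_1(s) = (s + 5)(s - 4)(s - 6) / [80] = (1/80)s^3 - (1/16)s^2 - (13/40)s + 3/2
L_2(s) = (s + 5)(s + 4)(s - 6) / [-144] = -(1/144)s^3 - (1/48)s^2 + (17/72)s + 5/6
L_3(s) = (s + 5)(s + 4)(s - 4) / [220] = (1/220)s^3 + (1/44)s^2 - (4/55)s - 4/11
q(s) = 273·L_0 + 147·L_1 + (-141)·L_2 + (-453)·L_3
  273·L_0(s) = -(91/33)s^3 + (182/11)s^2 + (1456/33)s - 2912/11
  147·L_1(s) = (147/80)s^3 - (147/16)s^2 - (1911/40)s + 441/2
  (-141)·L_2(s) = (47/48)s^3 + (47/16)s^2 - (799/24)s - 235/2
  (-453)·L_3(s) = -(453/220)s^3 - (453/44)s^2 + (1812/55)s + 1812/11
Adding term by term: -2s^3 - 4s + 3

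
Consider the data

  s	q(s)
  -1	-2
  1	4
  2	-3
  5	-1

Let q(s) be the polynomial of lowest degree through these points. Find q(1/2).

383/64

Evaluate each Lagrange basis at s = 1/2:
L_0(1/2) = (-1/2)·(-3/2)·(-9/2)/[(-2)·(-3)·(-6)] = 3/32
L_1(1/2) = (3/2)·(-3/2)·(-9/2)/[(2)·(-1)·(-4)] = 81/64
L_2(1/2) = (3/2)·(-1/2)·(-9/2)/[(3)·(1)·(-3)] = -3/8
L_3(1/2) = (3/2)·(-1/2)·(-3/2)/[(6)·(4)·(3)] = 1/64
Sum: (-2)·(3/32) + 4·(81/64) + (-3)·(-3/8) + (-1)·(1/64) = 383/64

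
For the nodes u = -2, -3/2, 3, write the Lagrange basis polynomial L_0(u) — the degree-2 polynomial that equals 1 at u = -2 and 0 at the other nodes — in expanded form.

L_0(u) = (2/5)u^2 - (3/5)u - 9/5

L_0(u) = (u + 3/2)(u - 3) / [(-1/2)·(-5)]
       = (u^2 - (3/2)u - 9/2) / (5/2)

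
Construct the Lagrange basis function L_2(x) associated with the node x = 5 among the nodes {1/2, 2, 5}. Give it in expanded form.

L_2(x) = (2/27)x^2 - (5/27)x + 2/27

L_2(x) = (x - 1/2)(x - 2) / [(9/2)·(3)]
       = (x^2 - (5/2)x + 1) / (27/2)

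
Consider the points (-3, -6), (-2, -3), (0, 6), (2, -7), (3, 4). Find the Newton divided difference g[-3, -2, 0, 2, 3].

g[-3,-2] = (-3 - (-6)) / (-2 - (-3)) = 3
g[-2,0] = (6 - (-3)) / (0 - (-2)) = 9/2
g[0,2] = (-7 - 6) / (2 - 0) = -13/2
g[2,3] = (4 - (-7)) / (3 - 2) = 11
g[-3,-2,0] = (9/2 - 3) / (0 - (-3)) = 1/2
g[-2,0,2] = (-13/2 - 9/2) / (2 - (-2)) = -11/4
g[0,2,3] = (11 - (-13/2)) / (3 - 0) = 35/6
g[-3,-2,0,2] = (-11/4 - 1/2) / (2 - (-3)) = -13/20
g[-2,0,2,3] = (35/6 - (-11/4)) / (3 - (-2)) = 103/60
g[-3,-2,0,2,3] = (103/60 - (-13/20)) / (3 - (-3)) = 71/180

71/180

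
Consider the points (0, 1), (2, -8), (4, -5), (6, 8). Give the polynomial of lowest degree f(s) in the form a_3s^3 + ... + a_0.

f(s) = -(1/24)s^3 + (7/4)s^2 - (47/6)s + 1

Newton's divided differences:
f[0,2] = (-8 - 1) / (2 - 0) = -9/2
f[2,4] = (-5 - (-8)) / (4 - 2) = 3/2
f[4,6] = (8 - (-5)) / (6 - 4) = 13/2
f[0,2,4] = (3/2 - (-9/2)) / (4 - 0) = 3/2
f[2,4,6] = (13/2 - 3/2) / (6 - 2) = 5/4
f[0,2,4,6] = (5/4 - 3/2) / (6 - 0) = -1/24
f(s) = 1 + (-9/2)·s + (3/2)·s(s - 2) + (-1/24)·s(s - 2)(s - 4)
Expanding: f(s) = -(1/24)s^3 + (7/4)s^2 - (47/6)s + 1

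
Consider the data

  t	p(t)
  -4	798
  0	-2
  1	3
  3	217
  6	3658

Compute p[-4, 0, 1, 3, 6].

3

p[-4,0] = (-2 - 798) / (0 - (-4)) = -200
p[0,1] = (3 - (-2)) / (1 - 0) = 5
p[1,3] = (217 - 3) / (3 - 1) = 107
p[3,6] = (3658 - 217) / (6 - 3) = 1147
p[-4,0,1] = (5 - (-200)) / (1 - (-4)) = 41
p[0,1,3] = (107 - 5) / (3 - 0) = 34
p[1,3,6] = (1147 - 107) / (6 - 1) = 208
p[-4,0,1,3] = (34 - 41) / (3 - (-4)) = -1
p[0,1,3,6] = (208 - 34) / (6 - 0) = 29
p[-4,0,1,3,6] = (29 - (-1)) / (6 - (-4)) = 3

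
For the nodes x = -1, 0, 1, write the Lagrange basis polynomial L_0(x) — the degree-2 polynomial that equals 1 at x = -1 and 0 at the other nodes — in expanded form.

L_0(x) = x(x - 1) / [(-1)·(-2)]
       = (x^2 - x) / (2)

L_0(x) = (1/2)x^2 - (1/2)x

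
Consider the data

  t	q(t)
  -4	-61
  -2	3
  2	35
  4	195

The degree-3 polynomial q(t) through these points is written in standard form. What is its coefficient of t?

0

Build the Lagrange basis polynomials:
L_0(t) = (t + 2)(t - 2)(t - 4) / [-96] = -(1/96)t^3 + (1/24)t^2 + (1/24)t - 1/6
L_1(t) = (t + 4)(t - 2)(t - 4) / [48] = (1/48)t^3 - (1/24)t^2 - (1/3)t + 2/3
L_2(t) = (t + 4)(t + 2)(t - 4) / [-48] = -(1/48)t^3 - (1/24)t^2 + (1/3)t + 2/3
L_3(t) = (t + 4)(t + 2)(t - 2) / [96] = (1/96)t^3 + (1/24)t^2 - (1/24)t - 1/6
q(t) = (-61)·L_0 + 3·L_1 + 35·L_2 + 195·L_3
Only the coefficient of t is needed; take it from each L_i and combine:
(-61)·(1/24) + 3·(-1/3) + 35·(1/3) + 195·(-1/24) = 0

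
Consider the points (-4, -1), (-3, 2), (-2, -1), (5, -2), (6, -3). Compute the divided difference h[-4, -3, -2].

-3

h[-4,-3] = (2 - (-1)) / (-3 - (-4)) = 3
h[-3,-2] = (-1 - 2) / (-2 - (-3)) = -3
h[-4,-3,-2] = (-3 - 3) / (-2 - (-4)) = -3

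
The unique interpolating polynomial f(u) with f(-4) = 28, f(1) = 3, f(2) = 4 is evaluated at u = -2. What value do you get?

Evaluate each Lagrange basis at u = -2:
L_0(-2) = (-3)·(-4)/[(-5)·(-6)] = 2/5
L_1(-2) = (2)·(-4)/[(5)·(-1)] = 8/5
L_2(-2) = (2)·(-3)/[(6)·(1)] = -1
Sum: 28·(2/5) + 3·(8/5) + 4·(-1) = 12

12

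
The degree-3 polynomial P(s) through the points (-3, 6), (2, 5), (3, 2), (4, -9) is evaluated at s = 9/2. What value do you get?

-1033/56

L_0(9/2) = (5/2)·(3/2)·(1/2)/[(-5)·(-6)·(-7)] = -1/112
L_1(9/2) = (15/2)·(3/2)·(1/2)/[(5)·(-1)·(-2)] = 9/16
L_2(9/2) = (15/2)·(5/2)·(1/2)/[(6)·(1)·(-1)] = -25/16
L_3(9/2) = (15/2)·(5/2)·(3/2)/[(7)·(2)·(1)] = 225/112
Sum: 6·(-1/112) + 5·(9/16) + 2·(-25/16) + (-9)·(225/112) = -1033/56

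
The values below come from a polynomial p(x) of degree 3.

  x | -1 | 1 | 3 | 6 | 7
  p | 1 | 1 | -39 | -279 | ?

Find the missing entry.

-431

The 4 known values determine p uniquely (degree ≤ 3).
Evaluate each Lagrange basis at x = 7:
L_0(7) = (6)·(4)·(1)/[(-2)·(-4)·(-7)] = -3/7
L_1(7) = (8)·(4)·(1)/[(2)·(-2)·(-5)] = 8/5
L_2(7) = (8)·(6)·(1)/[(4)·(2)·(-3)] = -2
L_3(7) = (8)·(6)·(4)/[(7)·(5)·(3)] = 64/35
Sum: 1·(-3/7) + 1·(8/5) + (-39)·(-2) + (-279)·(64/35) = -431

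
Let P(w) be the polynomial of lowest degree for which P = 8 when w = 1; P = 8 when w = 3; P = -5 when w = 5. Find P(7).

-31

Evaluate each Lagrange basis at w = 7:
L_0(7) = (4)·(2)/[(-2)·(-4)] = 1
L_1(7) = (6)·(2)/[(2)·(-2)] = -3
L_2(7) = (6)·(4)/[(4)·(2)] = 3
Sum: 8·(1) + 8·(-3) + (-5)·(3) = -31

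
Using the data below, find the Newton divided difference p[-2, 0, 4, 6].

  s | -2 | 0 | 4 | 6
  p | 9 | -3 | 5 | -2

-9/32

p[-2,0] = (-3 - 9) / (0 - (-2)) = -6
p[0,4] = (5 - (-3)) / (4 - 0) = 2
p[4,6] = (-2 - 5) / (6 - 4) = -7/2
p[-2,0,4] = (2 - (-6)) / (4 - (-2)) = 4/3
p[0,4,6] = (-7/2 - 2) / (6 - 0) = -11/12
p[-2,0,4,6] = (-11/12 - 4/3) / (6 - (-2)) = -9/32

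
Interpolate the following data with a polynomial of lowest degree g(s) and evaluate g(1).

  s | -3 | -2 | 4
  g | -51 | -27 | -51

-3

L_0(1) = (3)·(-3)/[(-1)·(-7)] = -9/7
L_1(1) = (4)·(-3)/[(1)·(-6)] = 2
L_2(1) = (4)·(3)/[(7)·(6)] = 2/7
Sum: (-51)·(-9/7) + (-27)·(2) + (-51)·(2/7) = -3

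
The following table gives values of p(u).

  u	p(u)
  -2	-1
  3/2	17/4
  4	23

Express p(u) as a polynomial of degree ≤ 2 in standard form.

p(u) = u^2 + 2u - 1

L_0(u) = (u - 3/2)(u - 4) / [21] = (1/21)u^2 - (11/42)u + 2/7
L_1(u) = (u + 2)(u - 4) / [-35/4] = -(4/35)u^2 + (8/35)u + 32/35
L_2(u) = (u + 2)(u - 3/2) / [15] = (1/15)u^2 + (1/30)u - 1/5
p(u) = (-1)·L_0 + (17/4)·L_1 + 23·L_2
  (-1)·L_0(u) = -(1/21)u^2 + (11/42)u - 2/7
  (17/4)·L_1(u) = -(17/35)u^2 + (34/35)u + 136/35
  23·L_2(u) = (23/15)u^2 + (23/30)u - 23/5
Adding term by term: u^2 + 2u - 1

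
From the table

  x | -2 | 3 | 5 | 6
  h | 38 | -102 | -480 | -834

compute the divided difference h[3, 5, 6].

-55

h[3,5] = (-480 - (-102)) / (5 - 3) = -189
h[5,6] = (-834 - (-480)) / (6 - 5) = -354
h[3,5,6] = (-354 - (-189)) / (6 - 3) = -55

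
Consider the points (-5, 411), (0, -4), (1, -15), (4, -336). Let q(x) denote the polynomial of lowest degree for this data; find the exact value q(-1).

L_0(-1) = (-1)·(-2)·(-5)/[(-5)·(-6)·(-9)] = 1/27
L_1(-1) = (4)·(-2)·(-5)/[(5)·(-1)·(-4)] = 2
L_2(-1) = (4)·(-1)·(-5)/[(6)·(1)·(-3)] = -10/9
L_3(-1) = (4)·(-1)·(-2)/[(9)·(4)·(3)] = 2/27
Sum: 411·(1/27) + (-4)·(2) + (-15)·(-10/9) + (-336)·(2/27) = -1

-1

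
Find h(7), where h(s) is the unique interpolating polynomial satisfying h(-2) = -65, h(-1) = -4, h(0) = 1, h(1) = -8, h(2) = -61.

-7076

Evaluate each Lagrange basis at s = 7:
L_0(7) = (8)·(7)·(6)·(5)/[(-1)·(-2)·(-3)·(-4)] = 70
L_1(7) = (9)·(7)·(6)·(5)/[(1)·(-1)·(-2)·(-3)] = -315
L_2(7) = (9)·(8)·(6)·(5)/[(2)·(1)·(-1)·(-2)] = 540
L_3(7) = (9)·(8)·(7)·(5)/[(3)·(2)·(1)·(-1)] = -420
L_4(7) = (9)·(8)·(7)·(6)/[(4)·(3)·(2)·(1)] = 126
Sum: (-65)·(70) + (-4)·(-315) + 1·(540) + (-8)·(-420) + (-61)·(126) = -7076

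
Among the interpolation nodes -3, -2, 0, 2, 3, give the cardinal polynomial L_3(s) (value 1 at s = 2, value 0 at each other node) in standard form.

L_3(s) = (s + 3)(s + 2)s(s - 3) / [(5)·(4)·(2)·(-1)]
       = (s^4 + 2s^3 - 9s^2 - 18s) / (-40)

L_3(s) = -(1/40)s^4 - (1/20)s^3 + (9/40)s^2 + (9/20)s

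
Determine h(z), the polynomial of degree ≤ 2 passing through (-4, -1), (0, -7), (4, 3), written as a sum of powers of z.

Newton's divided differences:
h[-4,0] = (-7 - (-1)) / (0 - (-4)) = -3/2
h[0,4] = (3 - (-7)) / (4 - 0) = 5/2
h[-4,0,4] = (5/2 - (-3/2)) / (4 - (-4)) = 1/2
h(z) = -1 + (-3/2)·(z + 4) + (1/2)·(z + 4)z
Expanding: h(z) = (1/2)z^2 + (1/2)z - 7

h(z) = (1/2)z^2 + (1/2)z - 7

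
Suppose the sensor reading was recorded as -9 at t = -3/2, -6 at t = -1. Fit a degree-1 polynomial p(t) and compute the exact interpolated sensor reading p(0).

L_0(0) = (1)/[(-1/2)] = -2
L_1(0) = (3/2)/[(1/2)] = 3
Sum: (-9)·(-2) + (-6)·(3) = 0

0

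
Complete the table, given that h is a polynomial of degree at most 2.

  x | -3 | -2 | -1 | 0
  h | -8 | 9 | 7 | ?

The 3 known values determine h uniquely (degree ≤ 2).
Evaluate each Lagrange basis at x = 0:
L_0(0) = (2)·(1)/[(-1)·(-2)] = 1
L_1(0) = (3)·(1)/[(1)·(-1)] = -3
L_2(0) = (3)·(2)/[(2)·(1)] = 3
Sum: (-8)·(1) + 9·(-3) + 7·(3) = -14

-14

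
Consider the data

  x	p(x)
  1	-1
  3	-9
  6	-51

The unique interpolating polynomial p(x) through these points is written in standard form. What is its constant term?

Build the Lagrange basis polynomials:
L_0(x) = (x - 3)(x - 6) / [10] = (1/10)x^2 - (9/10)x + 9/5
L_1(x) = (x - 1)(x - 6) / [-6] = -(1/6)x^2 + (7/6)x - 1
L_2(x) = (x - 1)(x - 3) / [15] = (1/15)x^2 - (4/15)x + 1/5
p(x) = (-1)·L_0 + (-9)·L_1 + (-51)·L_2
Only the constant term is needed; take it from each L_i and combine:
(-1)·(9/5) + (-9)·(-1) + (-51)·(1/5) = -3

-3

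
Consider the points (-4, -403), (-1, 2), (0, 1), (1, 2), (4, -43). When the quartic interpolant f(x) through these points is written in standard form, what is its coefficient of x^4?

-1

The leading coefficient equals the top divided difference f[-4,-1,0,1,4].
f[-4,-1] = (2 - (-403)) / (-1 - (-4)) = 135
f[-1,0] = (1 - 2) / (0 - (-1)) = -1
f[0,1] = (2 - 1) / (1 - 0) = 1
f[1,4] = (-43 - 2) / (4 - 1) = -15
f[-4,-1,0] = (-1 - 135) / (0 - (-4)) = -34
f[-1,0,1] = (1 - (-1)) / (1 - (-1)) = 1
f[0,1,4] = (-15 - 1) / (4 - 0) = -4
f[-4,-1,0,1] = (1 - (-34)) / (1 - (-4)) = 7
f[-1,0,1,4] = (-4 - 1) / (4 - (-1)) = -1
f[-4,-1,0,1,4] = (-1 - 7) / (4 - (-4)) = -1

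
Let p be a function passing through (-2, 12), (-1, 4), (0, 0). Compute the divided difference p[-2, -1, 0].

p[-2,-1] = (4 - 12) / (-1 - (-2)) = -8
p[-1,0] = (0 - 4) / (0 - (-1)) = -4
p[-2,-1,0] = (-4 - (-8)) / (0 - (-2)) = 2

2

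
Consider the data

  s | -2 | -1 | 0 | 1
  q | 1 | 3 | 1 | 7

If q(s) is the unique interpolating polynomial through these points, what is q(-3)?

Evaluate each Lagrange basis at s = -3:
L_0(-3) = (-2)·(-3)·(-4)/[(-1)·(-2)·(-3)] = 4
L_1(-3) = (-1)·(-3)·(-4)/[(1)·(-1)·(-2)] = -6
L_2(-3) = (-1)·(-2)·(-4)/[(2)·(1)·(-1)] = 4
L_3(-3) = (-1)·(-2)·(-3)/[(3)·(2)·(1)] = -1
Sum: 1·(4) + 3·(-6) + 1·(4) + 7·(-1) = -17

-17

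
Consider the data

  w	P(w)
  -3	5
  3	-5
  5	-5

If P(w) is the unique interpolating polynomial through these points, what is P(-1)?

Evaluate each Lagrange basis at w = -1:
L_0(-1) = (-4)·(-6)/[(-6)·(-8)] = 1/2
L_1(-1) = (2)·(-6)/[(6)·(-2)] = 1
L_2(-1) = (2)·(-4)/[(8)·(2)] = -1/2
Sum: 5·(1/2) + (-5)·(1) + (-5)·(-1/2) = 0

0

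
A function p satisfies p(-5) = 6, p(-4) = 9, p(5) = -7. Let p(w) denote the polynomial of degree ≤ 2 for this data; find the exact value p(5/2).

125/24

L_0(5/2) = (13/2)·(-5/2)/[(-1)·(-10)] = -13/8
L_1(5/2) = (15/2)·(-5/2)/[(1)·(-9)] = 25/12
L_2(5/2) = (15/2)·(13/2)/[(10)·(9)] = 13/24
Sum: 6·(-13/8) + 9·(25/12) + (-7)·(13/24) = 125/24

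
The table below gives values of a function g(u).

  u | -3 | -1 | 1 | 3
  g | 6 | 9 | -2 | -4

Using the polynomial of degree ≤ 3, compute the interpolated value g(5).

Evaluate each Lagrange basis at u = 5:
L_0(5) = (6)·(4)·(2)/[(-2)·(-4)·(-6)] = -1
L_1(5) = (8)·(4)·(2)/[(2)·(-2)·(-4)] = 4
L_2(5) = (8)·(6)·(2)/[(4)·(2)·(-2)] = -6
L_3(5) = (8)·(6)·(4)/[(6)·(4)·(2)] = 4
Sum: 6·(-1) + 9·(4) + (-2)·(-6) + (-4)·(4) = 26

26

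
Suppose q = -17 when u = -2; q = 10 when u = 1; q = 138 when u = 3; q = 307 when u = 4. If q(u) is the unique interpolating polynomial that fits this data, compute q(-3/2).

-15/4

Using Newton's divided-difference form:
q[-2,1] = (10 - (-17)) / (1 - (-2)) = 9
q[1,3] = (138 - 10) / (3 - 1) = 64
q[3,4] = (307 - 138) / (4 - 3) = 169
q[-2,1,3] = (64 - 9) / (3 - (-2)) = 11
q[1,3,4] = (169 - 64) / (4 - 1) = 35
q[-2,1,3,4] = (35 - 11) / (4 - (-2)) = 4
q(-3/2) = -17 + 9·(1/2) + 11·(1/2)·(-5/2) + 4·(1/2)·(-5/2)·(-9/2) = -15/4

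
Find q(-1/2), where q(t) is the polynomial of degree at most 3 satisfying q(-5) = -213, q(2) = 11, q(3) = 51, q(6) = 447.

-3/2

Using Newton's divided-difference form:
q[-5,2] = (11 - (-213)) / (2 - (-5)) = 32
q[2,3] = (51 - 11) / (3 - 2) = 40
q[3,6] = (447 - 51) / (6 - 3) = 132
q[-5,2,3] = (40 - 32) / (3 - (-5)) = 1
q[2,3,6] = (132 - 40) / (6 - 2) = 23
q[-5,2,3,6] = (23 - 1) / (6 - (-5)) = 2
q(-1/2) = -213 + 32·(9/2) + 1·(9/2)·(-5/2) + 2·(9/2)·(-5/2)·(-7/2) = -3/2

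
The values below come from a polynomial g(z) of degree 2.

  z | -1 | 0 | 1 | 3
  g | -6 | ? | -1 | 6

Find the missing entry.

The 3 known values determine g uniquely (degree ≤ 2).
Evaluate each Lagrange basis at z = 0:
L_0(0) = (-1)·(-3)/[(-2)·(-4)] = 3/8
L_1(0) = (1)·(-3)/[(2)·(-2)] = 3/4
L_2(0) = (1)·(-1)/[(4)·(2)] = -1/8
Sum: (-6)·(3/8) + (-1)·(3/4) + 6·(-1/8) = -15/4

-15/4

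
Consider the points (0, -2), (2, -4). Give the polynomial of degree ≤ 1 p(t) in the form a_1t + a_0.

L_0(t) = (t - 2) / [-2] = -(1/2)t + 1
L_1(t) = t / [2] = (1/2)t
p(t) = (-2)·L_0 + (-4)·L_1
  (-2)·L_0(t) = t - 2
  (-4)·L_1(t) = -2t
Adding term by term: -t - 2

p(t) = -t - 2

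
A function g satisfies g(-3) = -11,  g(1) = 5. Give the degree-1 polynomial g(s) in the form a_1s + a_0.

L_0(s) = (s - 1) / [-4] = -(1/4)s + 1/4
L_1(s) = (s + 3) / [4] = (1/4)s + 3/4
g(s) = (-11)·L_0 + 5·L_1
  (-11)·L_0(s) = (11/4)s - 11/4
  5·L_1(s) = (5/4)s + 15/4
Adding term by term: 4s + 1

g(s) = 4s + 1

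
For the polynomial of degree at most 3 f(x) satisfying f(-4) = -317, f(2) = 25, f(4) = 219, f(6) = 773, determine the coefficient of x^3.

Build the Lagrange basis polynomials:
L_0(x) = (x - 2)(x - 4)(x - 6) / [-480] = -(1/480)x^3 + (1/40)x^2 - (11/120)x + 1/10
L_1(x) = (x + 4)(x - 4)(x - 6) / [48] = (1/48)x^3 - (1/8)x^2 - (1/3)x + 2
L_2(x) = (x + 4)(x - 2)(x - 6) / [-32] = -(1/32)x^3 + (1/8)x^2 + (5/8)x - 3/2
L_3(x) = (x + 4)(x - 2)(x - 4) / [80] = (1/80)x^3 - (1/40)x^2 - (1/5)x + 2/5
f(x) = (-317)·L_0 + 25·L_1 + 219·L_2 + 773·L_3
Only the coefficient of x^3 is needed; take it from each L_i and combine:
(-317)·(-1/480) + 25·(1/48) + 219·(-1/32) + 773·(1/80) = 4

4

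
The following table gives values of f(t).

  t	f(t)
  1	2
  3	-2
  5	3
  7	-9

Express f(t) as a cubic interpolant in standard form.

Build the Lagrange basis polynomials:
L_0(t) = (t - 3)(t - 5)(t - 7) / [-48] = -(1/48)t^3 + (5/16)t^2 - (71/48)t + 35/16
L_1(t) = (t - 1)(t - 5)(t - 7) / [16] = (1/16)t^3 - (13/16)t^2 + (47/16)t - 35/16
L_2(t) = (t - 1)(t - 3)(t - 7) / [-16] = -(1/16)t^3 + (11/16)t^2 - (31/16)t + 21/16
L_3(t) = (t - 1)(t - 3)(t - 5) / [48] = (1/48)t^3 - (3/16)t^2 + (23/48)t - 5/16
f(t) = 2·L_0 + (-2)·L_1 + 3·L_2 + (-9)·L_3
  2·L_0(t) = -(1/24)t^3 + (5/8)t^2 - (71/24)t + 35/8
  (-2)·L_1(t) = -(1/8)t^3 + (13/8)t^2 - (47/8)t + 35/8
  3·L_2(t) = -(3/16)t^3 + (33/16)t^2 - (93/16)t + 63/16
  (-9)·L_3(t) = -(3/16)t^3 + (27/16)t^2 - (69/16)t + 45/16
Adding term by term: -(13/24)t^3 + 6t^2 - (455/24)t + 31/2

f(t) = -(13/24)t^3 + 6t^2 - (455/24)t + 31/2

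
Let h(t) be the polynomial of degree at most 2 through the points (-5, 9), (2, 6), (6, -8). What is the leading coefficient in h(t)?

The leading coefficient equals the top divided difference h[-5,2,6].
h[-5,2] = (6 - 9) / (2 - (-5)) = -3/7
h[2,6] = (-8 - 6) / (6 - 2) = -7/2
h[-5,2,6] = (-7/2 - (-3/7)) / (6 - (-5)) = -43/154

-43/154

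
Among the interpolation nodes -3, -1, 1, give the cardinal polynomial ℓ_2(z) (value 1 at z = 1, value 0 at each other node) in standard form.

ℓ_2(z) = (z + 3)(z + 1) / [(4)·(2)]
       = (z^2 + 4z + 3) / (8)

ℓ_2(z) = (1/8)z^2 + (1/2)z + 3/8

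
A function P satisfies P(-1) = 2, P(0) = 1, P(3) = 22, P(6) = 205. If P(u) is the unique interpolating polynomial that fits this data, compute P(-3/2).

5/8

L_0(-3/2) = (-3/2)·(-9/2)·(-15/2)/[(-1)·(-4)·(-7)] = 405/224
L_1(-3/2) = (-1/2)·(-9/2)·(-15/2)/[(1)·(-3)·(-6)] = -15/16
L_2(-3/2) = (-1/2)·(-3/2)·(-15/2)/[(4)·(3)·(-3)] = 5/32
L_3(-3/2) = (-1/2)·(-3/2)·(-9/2)/[(7)·(6)·(3)] = -3/112
Sum: 2·(405/224) + 1·(-15/16) + 22·(5/32) + 205·(-3/112) = 5/8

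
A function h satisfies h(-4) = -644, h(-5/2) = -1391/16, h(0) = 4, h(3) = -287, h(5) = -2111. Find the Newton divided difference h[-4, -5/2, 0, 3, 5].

-3

h[-4,-5/2] = (-1391/16 - (-644)) / (-5/2 - (-4)) = 2971/8
h[-5/2,0] = (4 - (-1391/16)) / (0 - (-5/2)) = 291/8
h[0,3] = (-287 - 4) / (3 - 0) = -97
h[3,5] = (-2111 - (-287)) / (5 - 3) = -912
h[-4,-5/2,0] = (291/8 - 2971/8) / (0 - (-4)) = -335/4
h[-5/2,0,3] = (-97 - 291/8) / (3 - (-5/2)) = -97/4
h[0,3,5] = (-912 - (-97)) / (5 - 0) = -163
h[-4,-5/2,0,3] = (-97/4 - (-335/4)) / (3 - (-4)) = 17/2
h[-5/2,0,3,5] = (-163 - (-97/4)) / (5 - (-5/2)) = -37/2
h[-4,-5/2,0,3,5] = (-37/2 - 17/2) / (5 - (-4)) = -3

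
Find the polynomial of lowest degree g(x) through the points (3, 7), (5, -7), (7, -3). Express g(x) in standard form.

Build the Lagrange basis polynomials:
L_0(x) = (x - 5)(x - 7) / [8] = (1/8)x^2 - (3/2)x + 35/8
L_1(x) = (x - 3)(x - 7) / [-4] = -(1/4)x^2 + (5/2)x - 21/4
L_2(x) = (x - 3)(x - 5) / [8] = (1/8)x^2 - x + 15/8
g(x) = 7·L_0 + (-7)·L_1 + (-3)·L_2
  7·L_0(x) = (7/8)x^2 - (21/2)x + 245/8
  (-7)·L_1(x) = (7/4)x^2 - (35/2)x + 147/4
  (-3)·L_2(x) = -(3/8)x^2 + 3x - 45/8
Adding term by term: (9/4)x^2 - 25x + 247/4

g(x) = (9/4)x^2 - 25x + 247/4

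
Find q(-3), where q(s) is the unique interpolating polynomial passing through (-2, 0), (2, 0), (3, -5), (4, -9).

Using Newton's divided-difference form:
q[-2,2] = (0 - 0) / (2 - (-2)) = 0
q[2,3] = (-5 - 0) / (3 - 2) = -5
q[3,4] = (-9 - (-5)) / (4 - 3) = -4
q[-2,2,3] = (-5 - 0) / (3 - (-2)) = -1
q[2,3,4] = (-4 - (-5)) / (4 - 2) = 1/2
q[-2,2,3,4] = (1/2 - (-1)) / (4 - (-2)) = 1/4
q(-3) = 0 + 0·(-1) + (-1)·(-1)·(-5) + (1/4)·(-1)·(-5)·(-6) = -25/2

-25/2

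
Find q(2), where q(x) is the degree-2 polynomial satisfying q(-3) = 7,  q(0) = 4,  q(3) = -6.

L_0(2) = (2)·(-1)/[(-3)·(-6)] = -1/9
L_1(2) = (5)·(-1)/[(3)·(-3)] = 5/9
L_2(2) = (5)·(2)/[(6)·(3)] = 5/9
Sum: 7·(-1/9) + 4·(5/9) + (-6)·(5/9) = -17/9

-17/9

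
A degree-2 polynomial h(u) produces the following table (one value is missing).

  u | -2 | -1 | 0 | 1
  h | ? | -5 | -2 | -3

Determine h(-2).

The 3 known values determine h uniquely (degree ≤ 2).
L_0(-2) = (-2)·(-3)/[(-1)·(-2)] = 3
L_1(-2) = (-1)·(-3)/[(1)·(-1)] = -3
L_2(-2) = (-1)·(-2)/[(2)·(1)] = 1
Sum: (-5)·(3) + (-2)·(-3) + (-3)·(1) = -12

-12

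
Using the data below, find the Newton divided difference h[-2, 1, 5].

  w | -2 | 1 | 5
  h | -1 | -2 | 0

h[-2,1] = (-2 - (-1)) / (1 - (-2)) = -1/3
h[1,5] = (0 - (-2)) / (5 - 1) = 1/2
h[-2,1,5] = (1/2 - (-1/3)) / (5 - (-2)) = 5/42

5/42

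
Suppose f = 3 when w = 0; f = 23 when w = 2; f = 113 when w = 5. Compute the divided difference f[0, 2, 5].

4

f[0,2] = (23 - 3) / (2 - 0) = 10
f[2,5] = (113 - 23) / (5 - 2) = 30
f[0,2,5] = (30 - 10) / (5 - 0) = 4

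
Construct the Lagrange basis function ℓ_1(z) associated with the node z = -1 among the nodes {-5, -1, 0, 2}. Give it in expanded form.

ℓ_1(z) = (z + 5)z(z - 2) / [(4)·(-1)·(-3)]
       = (z^3 + 3z^2 - 10z) / (12)

ℓ_1(z) = (1/12)z^3 + (1/4)z^2 - (5/6)z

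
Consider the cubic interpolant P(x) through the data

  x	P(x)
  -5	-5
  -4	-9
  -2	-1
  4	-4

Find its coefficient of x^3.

-155/432

The leading coefficient equals the top divided difference P[-5,-4,-2,4].
P[-5,-4] = (-9 - (-5)) / (-4 - (-5)) = -4
P[-4,-2] = (-1 - (-9)) / (-2 - (-4)) = 4
P[-2,4] = (-4 - (-1)) / (4 - (-2)) = -1/2
P[-5,-4,-2] = (4 - (-4)) / (-2 - (-5)) = 8/3
P[-4,-2,4] = (-1/2 - 4) / (4 - (-4)) = -9/16
P[-5,-4,-2,4] = (-9/16 - 8/3) / (4 - (-5)) = -155/432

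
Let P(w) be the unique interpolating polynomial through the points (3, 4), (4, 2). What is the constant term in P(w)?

L_0(w) = (w - 4) / [-1] = -w + 4
L_1(w) = (w - 3) / [1] = w - 3
P(w) = 4·L_0 + 2·L_1
Only the constant term is needed; take it from each L_i and combine:
4·(4) + 2·(-3) = 10

10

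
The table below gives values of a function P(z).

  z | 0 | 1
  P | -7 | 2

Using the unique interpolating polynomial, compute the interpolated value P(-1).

-16

Evaluate each Lagrange basis at z = -1:
L_0(-1) = (-2)/[(-1)] = 2
L_1(-1) = (-1)/[(1)] = -1
Sum: (-7)·(2) + 2·(-1) = -16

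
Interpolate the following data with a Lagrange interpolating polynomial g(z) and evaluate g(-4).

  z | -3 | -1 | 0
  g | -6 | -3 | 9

3

L_0(-4) = (-3)·(-4)/[(-2)·(-3)] = 2
L_1(-4) = (-1)·(-4)/[(2)·(-1)] = -2
L_2(-4) = (-1)·(-3)/[(3)·(1)] = 1
Sum: (-6)·(2) + (-3)·(-2) + 9·(1) = 3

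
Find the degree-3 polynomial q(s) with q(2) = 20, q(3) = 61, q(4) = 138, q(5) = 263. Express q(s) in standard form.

L_0(s) = (s - 3)(s - 4)(s - 5) / [-6] = -(1/6)s^3 + 2s^2 - (47/6)s + 10
L_1(s) = (s - 2)(s - 4)(s - 5) / [2] = (1/2)s^3 - (11/2)s^2 + 19s - 20
L_2(s) = (s - 2)(s - 3)(s - 5) / [-2] = -(1/2)s^3 + 5s^2 - (31/2)s + 15
L_3(s) = (s - 2)(s - 3)(s - 4) / [6] = (1/6)s^3 - (3/2)s^2 + (13/3)s - 4
q(s) = 20·L_0 + 61·L_1 + 138·L_2 + 263·L_3
  20·L_0(s) = -(10/3)s^3 + 40s^2 - (470/3)s + 200
  61·L_1(s) = (61/2)s^3 - (671/2)s^2 + 1159s - 1220
  138·L_2(s) = -69s^3 + 690s^2 - 2139s + 2070
  263·L_3(s) = (263/6)s^3 - (789/2)s^2 + (3419/3)s - 1052
Adding term by term: 2s^3 + 3s - 2

q(s) = 2s^3 + 3s - 2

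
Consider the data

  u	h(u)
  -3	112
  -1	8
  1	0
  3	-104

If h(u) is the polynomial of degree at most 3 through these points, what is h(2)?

-28

Using Newton's divided-difference form:
h[-3,-1] = (8 - 112) / (-1 - (-3)) = -52
h[-1,1] = (0 - 8) / (1 - (-1)) = -4
h[1,3] = (-104 - 0) / (3 - 1) = -52
h[-3,-1,1] = (-4 - (-52)) / (1 - (-3)) = 12
h[-1,1,3] = (-52 - (-4)) / (3 - (-1)) = -12
h[-3,-1,1,3] = (-12 - 12) / (3 - (-3)) = -4
h(2) = 112 + (-52)·(5) + 12·(5)·(3) + (-4)·(5)·(3)·(1) = -28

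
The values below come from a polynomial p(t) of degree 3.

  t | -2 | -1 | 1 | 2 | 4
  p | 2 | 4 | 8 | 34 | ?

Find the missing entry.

The 4 known values determine p uniquely (degree ≤ 3).
Evaluate each Lagrange basis at t = 4:
L_0(4) = (5)·(3)·(2)/[(-1)·(-3)·(-4)] = -5/2
L_1(4) = (6)·(3)·(2)/[(1)·(-2)·(-3)] = 6
L_2(4) = (6)·(5)·(2)/[(3)·(2)·(-1)] = -10
L_3(4) = (6)·(5)·(3)/[(4)·(3)·(1)] = 15/2
Sum: 2·(-5/2) + 4·(6) + 8·(-10) + 34·(15/2) = 194

194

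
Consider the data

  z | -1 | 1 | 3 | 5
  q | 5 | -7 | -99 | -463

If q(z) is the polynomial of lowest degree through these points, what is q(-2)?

41

L_0(-2) = (-3)·(-5)·(-7)/[(-2)·(-4)·(-6)] = 35/16
L_1(-2) = (-1)·(-5)·(-7)/[(2)·(-2)·(-4)] = -35/16
L_2(-2) = (-1)·(-3)·(-7)/[(4)·(2)·(-2)] = 21/16
L_3(-2) = (-1)·(-3)·(-5)/[(6)·(4)·(2)] = -5/16
Sum: 5·(35/16) + (-7)·(-35/16) + (-99)·(21/16) + (-463)·(-5/16) = 41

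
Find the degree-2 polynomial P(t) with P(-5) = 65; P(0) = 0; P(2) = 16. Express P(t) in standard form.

Newton's divided differences:
P[-5,0] = (0 - 65) / (0 - (-5)) = -13
P[0,2] = (16 - 0) / (2 - 0) = 8
P[-5,0,2] = (8 - (-13)) / (2 - (-5)) = 3
P(t) = 65 + (-13)·(t + 5) + 3·(t + 5)t
Expanding: P(t) = 3t^2 + 2t

P(t) = 3t^2 + 2t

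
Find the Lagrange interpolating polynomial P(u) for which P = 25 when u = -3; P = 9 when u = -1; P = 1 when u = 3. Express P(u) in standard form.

L_0(u) = (u + 1)(u - 3) / [12] = (1/12)u^2 - (1/6)u - 1/4
L_1(u) = (u + 3)(u - 3) / [-8] = -(1/8)u^2 + 9/8
L_2(u) = (u + 3)(u + 1) / [24] = (1/24)u^2 + (1/6)u + 1/8
P(u) = 25·L_0 + 9·L_1 + 1·L_2
  25·L_0(u) = (25/12)u^2 - (25/6)u - 25/4
  9·L_1(u) = -(9/8)u^2 + 81/8
  1·L_2(u) = (1/24)u^2 + (1/6)u + 1/8
Adding term by term: u^2 - 4u + 4

P(u) = u^2 - 4u + 4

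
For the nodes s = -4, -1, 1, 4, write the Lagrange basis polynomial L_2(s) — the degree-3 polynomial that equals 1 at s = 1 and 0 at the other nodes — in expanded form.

L_2(s) = (s + 4)(s + 1)(s - 4) / [(5)·(2)·(-3)]
       = (s^3 + s^2 - 16s - 16) / (-30)

L_2(s) = -(1/30)s^3 - (1/30)s^2 + (8/15)s + 8/15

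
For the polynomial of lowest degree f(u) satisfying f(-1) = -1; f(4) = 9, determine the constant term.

1

Build the Lagrange basis polynomials:
L_0(u) = (u - 4) / [-5] = -(1/5)u + 4/5
L_1(u) = (u + 1) / [5] = (1/5)u + 1/5
f(u) = (-1)·L_0 + 9·L_1
Only the constant term is needed; take it from each L_i and combine:
(-1)·(4/5) + 9·(1/5) = 1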